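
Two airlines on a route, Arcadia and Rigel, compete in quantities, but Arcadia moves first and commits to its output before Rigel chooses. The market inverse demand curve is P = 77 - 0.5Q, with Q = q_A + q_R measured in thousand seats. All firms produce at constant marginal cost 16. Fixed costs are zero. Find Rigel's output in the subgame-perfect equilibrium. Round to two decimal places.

The follower Rigel best-responds to any q_A: π_R = (77 - 0.5Q)q_R - 16q_R.
Setting the follower's marginal profit to zero, 61 - (1/2)q_A - q_R = 0, i.e. q_R = (61 - (1/2)q_A).
The leader anticipates this reaction. Substituting into P = 77 - 0.5Q gives P = 93/2 - (1/4)q_A, so π_A = (93/2 - (1/4)q_A)q_A - 16q_A.
The leader's first-order condition 61/2 - (1/2)q_A = 0 yields q_A = 61.
Then q_R = (61 - (1/2)·61) = 61/2.

30.50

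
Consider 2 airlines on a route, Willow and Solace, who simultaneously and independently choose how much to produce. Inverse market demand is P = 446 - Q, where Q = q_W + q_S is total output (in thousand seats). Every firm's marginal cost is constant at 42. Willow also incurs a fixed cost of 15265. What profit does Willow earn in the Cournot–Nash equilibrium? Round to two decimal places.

2870.11

A representative firm's profit is π_i = q_i(446 - Q) - 42q_i.
Setting ∂π_i/∂q_i = 0 with rivals' quantities fixed: 404 - 2q_i - q_j = 0.
By symmetry each firm produces the same amount; substituting q_j = q_i yields q_i = 404/3.
Price P = 446 - 808/3 = 530/3.
Willow's profit: (530/3 - 42)·(404/3) - 15265 = 2870.1111.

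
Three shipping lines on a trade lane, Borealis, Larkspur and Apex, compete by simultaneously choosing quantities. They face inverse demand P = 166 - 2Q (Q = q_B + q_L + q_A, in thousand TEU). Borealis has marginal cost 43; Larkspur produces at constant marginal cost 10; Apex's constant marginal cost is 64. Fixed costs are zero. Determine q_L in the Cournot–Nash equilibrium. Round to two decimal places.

30.38

Borealis's profit: π_B = (166 - 2Q)q_B - (43q_B). Setting ∂π_B/∂q_B = 0: 123 - 4q_B - 2(q_L + q_A) = 0.
Larkspur's first-order condition: 156 - 4q_L - 2(q_B + q_A) = 0.
Apex's first-order condition: 102 - 4q_A - 2(q_B + q_L) = 0.
Adding the 3 conditions: 381 − 4Q − 4Q = 0, i.e. Q = 381/8.
Back-substituting: q_B = (123 − 381/4)/2 = 111/8, q_L = (156 − 381/4)/2 = 243/8, q_A = (102 − 381/4)/2 = 27/8.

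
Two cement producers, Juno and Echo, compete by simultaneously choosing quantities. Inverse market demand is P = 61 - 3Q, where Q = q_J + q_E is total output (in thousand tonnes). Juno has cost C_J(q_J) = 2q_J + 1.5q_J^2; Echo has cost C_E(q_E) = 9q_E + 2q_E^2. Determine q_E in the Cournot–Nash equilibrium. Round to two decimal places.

3.59

Juno's profit: π_J = (61 - 3Q)q_J - (2q_J + (3/2)q_J²). Setting ∂π_J/∂q_J = 0: 59 - 9q_J - 3(q_E) = 0.
Echo's first-order condition: 52 - 10q_E - 3(q_J) = 0.
So q_J = (59 - 3q_E)/9 and q_E = (52 - 3q_J)/10.
Solving the pair: q_J = 434/81, q_E = 97/27.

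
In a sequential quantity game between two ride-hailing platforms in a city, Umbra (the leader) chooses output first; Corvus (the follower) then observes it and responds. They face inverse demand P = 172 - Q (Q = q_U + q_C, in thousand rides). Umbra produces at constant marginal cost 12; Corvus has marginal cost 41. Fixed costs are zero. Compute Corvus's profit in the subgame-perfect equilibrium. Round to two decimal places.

The follower Corvus best-responds to any q_U: π_C = (172 - Q)q_C - 41q_C.
Setting the follower's marginal profit to zero, 131 - q_U - 2q_C = 0, i.e. q_C = (131 - q_U)/2.
Umbra substitutes q_C(q_U) into its own profit: π_U = q_U(172 - q_U - (131 - q_U)/2) - 12q_U = (213/2 - (1/2)q_U)q_U - 12q_U.
The leader's first-order condition 189/2 - q_U = 0 yields q_U = 189/2.
Then q_C = (131 - 189/2)/2 = 73/4.
Price P = 172 - 451/4 = 237/4.
Corvus's profit: (237/4 - 41)·(73/4) = 333.0625.

333.06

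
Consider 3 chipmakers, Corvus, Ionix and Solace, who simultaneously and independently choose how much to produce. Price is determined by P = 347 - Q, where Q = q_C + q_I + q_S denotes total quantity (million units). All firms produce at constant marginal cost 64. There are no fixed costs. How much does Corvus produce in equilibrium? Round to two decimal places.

A representative firm's profit is π_i = q_i(347 - Q) - 64q_i.
First-order condition (treating rivals' output as given): 283 - 2q_i - Σ_{j≠i} q_j = 0.
With identical firms every q_j equals q_i, so Σ_{j≠i} q_j = 2q_i and 283 = 4q_i, giving q_i = 283/4.

70.75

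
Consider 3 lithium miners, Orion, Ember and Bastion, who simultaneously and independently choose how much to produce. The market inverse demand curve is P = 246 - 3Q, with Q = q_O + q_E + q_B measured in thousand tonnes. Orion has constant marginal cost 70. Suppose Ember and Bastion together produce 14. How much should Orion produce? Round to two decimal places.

22.33

With rivals' combined output fixed at 14, Orion's profit is π_O = (246 - 3·14 - 3q_O)q_O - (70q_O) = (204 - 3q_O)q_O - (70q_O).
∂π_O/∂q_O = 134 - 6q_O = 0, so q_O = 67/3.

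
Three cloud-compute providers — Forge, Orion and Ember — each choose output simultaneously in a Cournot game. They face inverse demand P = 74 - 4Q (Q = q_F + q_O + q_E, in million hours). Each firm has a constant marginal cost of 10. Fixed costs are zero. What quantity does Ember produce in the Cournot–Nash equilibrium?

4

Each firm earns π_i = (74 - 4Q)q_i - 10q_i.
Setting ∂π_i/∂q_i = 0 with rivals' quantities fixed: 64 - 8q_i - 4·Σ_{j≠i} q_j = 0.
With identical firms every q_j equals q_i, so Σ_{j≠i} q_j = 2q_i and 64 = 16q_i, giving q_i = 4.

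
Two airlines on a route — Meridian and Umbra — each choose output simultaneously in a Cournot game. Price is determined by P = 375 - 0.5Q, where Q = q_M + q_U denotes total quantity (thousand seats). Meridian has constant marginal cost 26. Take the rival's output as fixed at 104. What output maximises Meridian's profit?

With the rival's output fixed at 104, Meridian's profit is π_M = (375 - (1/2)·104 - (1/2)q_M)q_M - (26q_M) = (323 - (1/2)q_M)q_M - (26q_M).
∂π_M/∂q_M = 297 - q_M = 0, so q_M = 297.

297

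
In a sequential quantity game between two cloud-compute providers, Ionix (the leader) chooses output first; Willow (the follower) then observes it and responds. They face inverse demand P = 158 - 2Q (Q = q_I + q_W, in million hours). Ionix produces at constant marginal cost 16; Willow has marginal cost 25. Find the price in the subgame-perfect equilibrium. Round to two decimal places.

The follower Willow best-responds to any q_I: π_W = (158 - 2Q)q_W - 25q_W.
∂π_W/∂q_W = 133 - 2q_I - 4q_W = 0 gives the reaction function q_W = (133 - 2q_I)/4.
The leader anticipates this reaction. Substituting into P = 158 - 2Q gives P = 183/2 - q_I, so π_I = (183/2 - q_I)q_I - 16q_I.
Leader FOC: 151/2 - 2q_I = 0, so q_I = 151/4.
Then q_W = (133 - 2·(151/4))/4 = 115/8.
Total output Q = 417/8, so price P = 158 - 2·(417/8) = 215/4.

53.75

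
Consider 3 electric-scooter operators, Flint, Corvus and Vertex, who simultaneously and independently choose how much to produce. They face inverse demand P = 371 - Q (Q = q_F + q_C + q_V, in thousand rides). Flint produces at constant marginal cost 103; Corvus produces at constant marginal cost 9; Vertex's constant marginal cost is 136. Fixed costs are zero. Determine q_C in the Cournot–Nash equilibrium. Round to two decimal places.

145.75

Flint's profit: π_F = (371 - Q)q_F - (103q_F). Setting ∂π_F/∂q_F = 0: 268 - 2q_F - (q_C + q_V) = 0.
Corvus's first-order condition: 362 - 2q_C - (q_F + q_V) = 0.
Vertex's profit: π_V = (371 - Q)q_V - (136q_V). Setting ∂π_V/∂q_V = 0: 235 - 2q_V - (q_F + q_C) = 0.
Summing all 3 equations gives 865 − 4Q = 0, hence Q = 865/4.
Back-substituting: q_F = (268 − 865/4) = 207/4, q_C = (362 − 865/4) = 583/4, q_V = (235 − 865/4) = 75/4.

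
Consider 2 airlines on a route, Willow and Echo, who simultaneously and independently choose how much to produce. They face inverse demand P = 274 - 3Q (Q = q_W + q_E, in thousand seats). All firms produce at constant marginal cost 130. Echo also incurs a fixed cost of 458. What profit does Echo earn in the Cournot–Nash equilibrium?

Each firm earns π_i = (274 - 3Q)q_i - 130q_i.
Setting ∂π_i/∂q_i = 0 with rivals' quantities fixed: 144 - 6q_i - 3q_j = 0.
By symmetry each firm produces the same amount; substituting q_j = q_i yields q_i = 144/9 = 16.
Price P = 274 - 3·32 = 178.
Echo's profit: (178 - 130)·16 - 458 = 310.

310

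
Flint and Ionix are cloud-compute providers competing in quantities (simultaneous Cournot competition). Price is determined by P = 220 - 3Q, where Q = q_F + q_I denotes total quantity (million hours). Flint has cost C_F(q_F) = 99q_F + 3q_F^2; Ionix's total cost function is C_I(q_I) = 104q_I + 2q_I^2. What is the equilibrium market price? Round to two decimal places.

168.89

Flint's profit: π_F = (220 - 3Q)q_F - (99q_F + 3q_F²). Setting ∂π_F/∂q_F = 0: 121 - 12q_F - 3(q_I) = 0.
Ionix's first-order condition: 116 - 10q_I - 3(q_F) = 0.
Rearranging gives the reaction functions q_F = (121 - 3q_I)/12 and q_I = (116 - 3q_F)/10.
Substituting one into the other gives q_F = 862/111 and q_I = 343/37.
Total output Q = 1891/111, so price P = 220 - 3·(1891/111) = 168.8919.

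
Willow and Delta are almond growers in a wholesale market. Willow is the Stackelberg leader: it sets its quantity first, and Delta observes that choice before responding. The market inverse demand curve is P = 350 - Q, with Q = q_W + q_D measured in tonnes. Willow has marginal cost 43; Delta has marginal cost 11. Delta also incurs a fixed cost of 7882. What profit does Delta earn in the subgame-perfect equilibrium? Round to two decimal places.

Solve by backward induction. Given q_W, the follower Delta maximises π_D = (350 - q_W - q_D)q_D - 11q_D.
∂π_D/∂q_D = 339 - q_W - 2q_D = 0 gives the reaction function q_D = (339 - q_W)/2.
Willow substitutes q_D(q_W) into its own profit: π_W = q_W(350 - q_W - (339 - q_W)/2) - 43q_W = (361/2 - (1/2)q_W)q_W - 43q_W.
Leader FOC: 275/2 - q_W = 0, so q_W = 275/2.
Then q_D = (339 - 275/2)/2 = 403/4.
Price P = 350 - 953/4 = 447/4.
Delta's profit: (447/4 - 11)·(403/4) - 7882 = 2268.5625.

2268.56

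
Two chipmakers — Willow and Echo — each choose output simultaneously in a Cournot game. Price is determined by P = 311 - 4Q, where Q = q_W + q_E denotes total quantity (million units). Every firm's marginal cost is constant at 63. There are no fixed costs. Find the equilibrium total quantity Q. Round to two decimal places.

Each firm earns π_i = (311 - 4Q)q_i - 63q_i.
Setting ∂π_i/∂q_i = 0 with rivals' quantities fixed: 248 - 8q_i - 4q_j = 0.
By symmetry each firm produces the same amount; substituting q_j = q_i yields q_i = 248/12 = 62/3.
Total output Q = 62/3 + 62/3 = 124/3.

41.33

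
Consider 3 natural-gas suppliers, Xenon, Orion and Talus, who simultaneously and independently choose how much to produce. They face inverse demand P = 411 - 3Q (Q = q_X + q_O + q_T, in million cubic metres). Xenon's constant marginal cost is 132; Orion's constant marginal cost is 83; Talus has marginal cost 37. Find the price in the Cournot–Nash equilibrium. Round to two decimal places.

Xenon's profit: π_X = (411 - 3Q)q_X - (132q_X). Setting ∂π_X/∂q_X = 0: 279 - 6q_X - 3(q_O + q_T) = 0.
Orion's first-order condition: 328 - 6q_O - 3(q_X + q_T) = 0.
Talus's first-order condition: 374 - 6q_T - 3(q_X + q_O) = 0.
Summing all 3 equations gives 981 − 12Q = 0, hence Q = 327/4.
Back-substituting: q_X = (279 − 981/4)/3 = 45/4, q_O = (328 − 981/4)/3 = 331/12, q_T = (374 − 981/4)/3 = 515/12.
Total output Q = 327/4, so price P = 411 - 3·(327/4) = 663/4.

165.75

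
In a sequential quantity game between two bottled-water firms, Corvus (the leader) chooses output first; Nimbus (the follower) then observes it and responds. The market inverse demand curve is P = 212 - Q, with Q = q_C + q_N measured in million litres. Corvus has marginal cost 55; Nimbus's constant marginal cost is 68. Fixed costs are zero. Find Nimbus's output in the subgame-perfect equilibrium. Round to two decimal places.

29.50

Solve by backward induction. Given q_C, the follower Nimbus maximises π_N = (212 - q_C - q_N)q_N - 68q_N.
Setting the follower's marginal profit to zero, 144 - q_C - 2q_N = 0, i.e. q_N = (144 - q_C)/2.
Corvus substitutes q_N(q_C) into its own profit: π_C = q_C(212 - q_C - (144 - q_C)/2) - 55q_C = (140 - (1/2)q_C)q_C - 55q_C.
Maximising: ∂π_C/∂q_C = 85 - q_C = 0, giving q_C = 85.
Then q_N = (144 - 85)/2 = 59/2.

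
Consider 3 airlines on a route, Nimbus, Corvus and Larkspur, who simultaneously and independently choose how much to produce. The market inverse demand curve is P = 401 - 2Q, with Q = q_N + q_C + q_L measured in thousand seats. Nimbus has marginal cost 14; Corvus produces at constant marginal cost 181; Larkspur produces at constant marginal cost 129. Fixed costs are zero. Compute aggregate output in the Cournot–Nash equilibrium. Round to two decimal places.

Nimbus's profit: π_N = (401 - 2Q)q_N - (14q_N). Setting ∂π_N/∂q_N = 0: 387 - 4q_N - 2(q_C + q_L) = 0.
Corvus's profit: π_C = (401 - 2Q)q_C - (181q_C). Setting ∂π_C/∂q_C = 0: 220 - 4q_C - 2(q_N + q_L) = 0.
Larkspur's profit: π_L = (401 - 2Q)q_L - (129q_L). Setting ∂π_L/∂q_L = 0: 272 - 4q_L - 2(q_N + q_C) = 0.
Summing all 3 equations gives 879 − 8Q = 0, hence Q = 879/8.
Back-substituting: q_N = (387 − 879/4)/2 = 669/8, q_C = (220 − 879/4)/2 = 1/8, q_L = (272 − 879/4)/2 = 209/8.
Total output Q = 669/8 + 1/8 + 209/8 = 879/8.

109.88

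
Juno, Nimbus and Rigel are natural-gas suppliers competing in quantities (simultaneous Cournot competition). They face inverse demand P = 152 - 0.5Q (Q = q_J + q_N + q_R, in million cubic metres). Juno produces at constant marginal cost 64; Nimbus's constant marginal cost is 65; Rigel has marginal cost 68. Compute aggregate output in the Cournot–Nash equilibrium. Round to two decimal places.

Juno's profit: π_J = (152 - 0.5Q)q_J - (64q_J). Setting ∂π_J/∂q_J = 0: 88 - q_J - (1/2)(q_N + q_R) = 0.
Nimbus's first-order condition: 87 - q_N - (1/2)(q_J + q_R) = 0.
Rigel's profit: π_R = (152 - 0.5Q)q_R - (68q_R). Setting ∂π_R/∂q_R = 0: 84 - q_R - (1/2)(q_J + q_N) = 0.
Adding the 3 first-order conditions: 259 − 2Q = 0, so Q = 259/2.
Back-substituting: q_J = (88 − 259/4)/(1/2) = 93/2, q_N = (87 − 259/4)/(1/2) = 89/2, q_R = (84 − 259/4)/(1/2) = 77/2.
Total output Q = 93/2 + 89/2 + 77/2 = 259/2.

129.50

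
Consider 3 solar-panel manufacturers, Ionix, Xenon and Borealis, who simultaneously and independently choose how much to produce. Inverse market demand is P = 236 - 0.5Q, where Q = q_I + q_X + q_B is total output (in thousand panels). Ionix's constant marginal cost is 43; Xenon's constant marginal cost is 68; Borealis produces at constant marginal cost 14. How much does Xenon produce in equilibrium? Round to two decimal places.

Ionix's profit: π_I = (236 - 0.5Q)q_I - (43q_I). Setting ∂π_I/∂q_I = 0: 193 - q_I - (1/2)(q_X + q_B) = 0.
Xenon's profit: π_X = (236 - 0.5Q)q_X - (68q_X). Setting ∂π_X/∂q_X = 0: 168 - q_X - (1/2)(q_I + q_B) = 0.
Borealis's first-order condition: 222 - q_B - (1/2)(q_I + q_X) = 0.
Adding the 3 conditions: 583 − Q − Q = 0, i.e. Q = 583/2.
Back-substituting: q_I = (193 − 583/4)/(1/2) = 189/2, q_X = (168 − 583/4)/(1/2) = 89/2, q_B = (222 − 583/4)/(1/2) = 305/2.

44.50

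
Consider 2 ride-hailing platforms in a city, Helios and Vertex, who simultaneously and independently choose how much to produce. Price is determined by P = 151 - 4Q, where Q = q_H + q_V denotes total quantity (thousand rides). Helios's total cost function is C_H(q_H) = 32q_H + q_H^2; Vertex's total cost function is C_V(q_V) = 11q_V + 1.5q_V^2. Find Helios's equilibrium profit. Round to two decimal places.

317.45

Helios's profit: π_H = (151 - 4Q)q_H - (32q_H + q_H²). Setting ∂π_H/∂q_H = 0: 119 - 10q_H - 4(q_V) = 0.
Vertex's first-order condition: 140 - 11q_V - 4(q_H) = 0.
Best responses: q_H = (119 - 4q_V)/10, q_V = (140 - 4q_H)/11.
Substituting one into the other gives q_H = 749/94 and q_V = 462/47.
Price P = 151 - 4·(1673/94) = 79.8085.
Helios's profit: 79.8085·(749/94) - 32·(749/94) - (749/94)² = 317.4519.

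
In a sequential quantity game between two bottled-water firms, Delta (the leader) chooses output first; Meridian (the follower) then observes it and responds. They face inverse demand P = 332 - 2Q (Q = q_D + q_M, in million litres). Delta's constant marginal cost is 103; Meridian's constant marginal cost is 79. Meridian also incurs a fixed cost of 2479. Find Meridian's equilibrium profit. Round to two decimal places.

Solve by backward induction. Given q_D, the follower Meridian maximises π_M = (332 - 2q_D - 2q_M)q_M - 79q_M.
∂π_M/∂q_M = 253 - 2q_D - 4q_M = 0 gives the reaction function q_M = (253 - 2q_D)/4.
Delta substitutes q_M(q_D) into its own profit: π_D = q_D(332 - 2q_D - (253 - 2q_D)/2) - 103q_D = (411/2 - q_D)q_D - 103q_D.
The leader's first-order condition 205/2 - 2q_D = 0 yields q_D = 205/4.
Then q_M = (253 - 2·(205/4))/4 = 301/8.
Price P = 332 - 2·(711/8) = 617/4.
Meridian's profit: (617/4 - 79)·(301/8) - 2479 = 352.2813.

352.28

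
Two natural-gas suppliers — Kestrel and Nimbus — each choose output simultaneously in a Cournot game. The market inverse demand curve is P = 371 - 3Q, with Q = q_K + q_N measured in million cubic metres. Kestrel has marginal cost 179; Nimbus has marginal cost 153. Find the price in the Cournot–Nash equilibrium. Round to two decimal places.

234.33

Kestrel's profit: π_K = (371 - 3Q)q_K - (179q_K). Setting ∂π_K/∂q_K = 0: 192 - 6q_K - 3(q_N) = 0.
Nimbus's profit: π_N = (371 - 3Q)q_N - (153q_N). Setting ∂π_N/∂q_N = 0: 218 - 6q_N - 3(q_K) = 0.
Best responses: q_K = (192 - 3q_N)/6, q_N = (218 - 3q_K)/6.
Solving the pair: q_K = 166/9, q_N = 244/9.
Total output Q = 410/9, so price P = 371 - 3·(410/9) = 703/3.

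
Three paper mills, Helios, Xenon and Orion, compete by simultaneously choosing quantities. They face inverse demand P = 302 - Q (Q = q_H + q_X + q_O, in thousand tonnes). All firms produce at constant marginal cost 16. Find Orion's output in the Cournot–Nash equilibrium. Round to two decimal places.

Each firm earns π_i = (302 - Q)q_i - 16q_i.
Setting ∂π_i/∂q_i = 0 with rivals' quantities fixed: 286 - 2q_i - Σ_{j≠i} q_j = 0.
By symmetry each firm produces the same amount; substituting Σ_{j≠i} q_j = 2q_i yields q_i = 286/4 = 143/2.

71.50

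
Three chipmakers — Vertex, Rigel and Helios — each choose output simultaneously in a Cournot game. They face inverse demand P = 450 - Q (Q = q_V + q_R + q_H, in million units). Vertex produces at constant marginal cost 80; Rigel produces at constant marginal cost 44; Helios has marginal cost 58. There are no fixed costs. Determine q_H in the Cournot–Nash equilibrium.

100

Vertex's profit: π_V = (450 - Q)q_V - (80q_V). Setting ∂π_V/∂q_V = 0: 370 - 2q_V - (q_R + q_H) = 0.
Rigel's first-order condition: 406 - 2q_R - (q_V + q_H) = 0.
Helios's profit: π_H = (450 - Q)q_H - (58q_H). Setting ∂π_H/∂q_H = 0: 392 - 2q_H - (q_V + q_R) = 0.
Adding the 3 first-order conditions: 1168 − 4Q = 0, so Q = 292.
Back-substituting: q_V = (370 − 292) = 78, q_R = (406 − 292) = 114, q_H = (392 − 292) = 100.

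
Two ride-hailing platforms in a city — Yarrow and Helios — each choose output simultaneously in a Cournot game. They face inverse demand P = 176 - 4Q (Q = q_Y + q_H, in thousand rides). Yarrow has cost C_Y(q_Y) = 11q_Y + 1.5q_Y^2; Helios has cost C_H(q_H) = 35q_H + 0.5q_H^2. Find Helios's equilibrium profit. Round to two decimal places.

518.58

Yarrow's profit: π_Y = (176 - 4Q)q_Y - (11q_Y + (3/2)q_Y²). Setting ∂π_Y/∂q_Y = 0: 165 - 11q_Y - 4(q_H) = 0.
Helios's profit: π_H = (176 - 4Q)q_H - (35q_H + (1/2)q_H²). Setting ∂π_H/∂q_H = 0: 141 - 9q_H - 4(q_Y) = 0.
Rearranging gives the reaction functions q_Y = (165 - 4q_H)/11 and q_H = (141 - 4q_Y)/9.
Solving the pair: q_Y = 921/83, q_H = 891/83.
Price P = 176 - 4·(1812/83) = 88.6747.
Helios's profit: 88.6747·(891/83) - 35·(891/83) - (1/2)(891/83)² = 518.5752.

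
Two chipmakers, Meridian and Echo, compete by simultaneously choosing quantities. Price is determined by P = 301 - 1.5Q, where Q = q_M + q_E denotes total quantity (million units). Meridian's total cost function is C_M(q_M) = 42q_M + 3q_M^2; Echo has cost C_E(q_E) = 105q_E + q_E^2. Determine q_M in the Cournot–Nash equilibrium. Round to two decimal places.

23.42

Meridian's profit: π_M = (301 - 1.5Q)q_M - (42q_M + 3q_M²). Setting ∂π_M/∂q_M = 0: 259 - 9q_M - (3/2)(q_E) = 0.
Echo's first-order condition: 196 - 5q_E - (3/2)(q_M) = 0.
Rearranging gives the reaction functions q_M = (259 - (3/2)q_E)/9 and q_E = (196 - (3/2)q_M)/5.
Solving the pair: q_M = 23.4152, q_E = 1834/57.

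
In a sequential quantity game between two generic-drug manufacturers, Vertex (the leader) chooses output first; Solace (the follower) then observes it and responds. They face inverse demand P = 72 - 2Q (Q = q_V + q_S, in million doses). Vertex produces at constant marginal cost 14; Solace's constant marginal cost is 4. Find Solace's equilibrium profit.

242

Solve by backward induction. Given q_V, the follower Solace maximises π_S = (72 - 2q_V - 2q_S)q_S - 4q_S.
Setting the follower's marginal profit to zero, 68 - 2q_V - 4q_S = 0, i.e. q_S = (68 - 2q_V)/4.
The leader anticipates this reaction. Substituting into P = 72 - 2Q gives P = 38 - q_V, so π_V = (38 - q_V)q_V - 14q_V.
The leader's first-order condition 24 - 2q_V = 0 yields q_V = 12.
Then q_S = (68 - 2·12)/4 = 11.
Price P = 72 - 2·23 = 26.
Solace's profit: (26 - 4)·11 = 242.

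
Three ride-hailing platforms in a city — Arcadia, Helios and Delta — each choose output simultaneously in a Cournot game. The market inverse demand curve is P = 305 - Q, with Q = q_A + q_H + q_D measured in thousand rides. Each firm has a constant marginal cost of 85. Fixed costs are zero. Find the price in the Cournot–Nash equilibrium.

140

A representative firm's profit is π_i = q_i(305 - Q) - 85q_i.
First-order condition (treating rivals' output as given): 220 - 2q_i - Σ_{j≠i} q_j = 0.
With identical firms every q_j equals q_i, so Σ_{j≠i} q_j = 2q_i and 220 = 4q_i, giving q_i = 55.
Total output Q = 165, so price P = 305 - 165 = 140.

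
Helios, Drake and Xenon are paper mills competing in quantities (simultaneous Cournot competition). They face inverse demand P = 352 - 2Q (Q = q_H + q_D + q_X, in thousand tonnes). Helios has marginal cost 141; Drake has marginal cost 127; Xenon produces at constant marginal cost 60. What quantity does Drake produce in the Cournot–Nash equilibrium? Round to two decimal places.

Helios's profit: π_H = (352 - 2Q)q_H - (141q_H). Setting ∂π_H/∂q_H = 0: 211 - 4q_H - 2(q_D + q_X) = 0.
Drake's profit: π_D = (352 - 2Q)q_D - (127q_D). Setting ∂π_D/∂q_D = 0: 225 - 4q_D - 2(q_H + q_X) = 0.
Xenon's profit: π_X = (352 - 2Q)q_X - (60q_X). Setting ∂π_X/∂q_X = 0: 292 - 4q_X - 2(q_H + q_D) = 0.
Adding the 3 first-order conditions: 728 − 8Q = 0, so Q = 91.
Back-substituting: q_H = (211 − 182)/2 = 29/2, q_D = (225 − 182)/2 = 43/2, q_X = (292 − 182)/2 = 55.

21.50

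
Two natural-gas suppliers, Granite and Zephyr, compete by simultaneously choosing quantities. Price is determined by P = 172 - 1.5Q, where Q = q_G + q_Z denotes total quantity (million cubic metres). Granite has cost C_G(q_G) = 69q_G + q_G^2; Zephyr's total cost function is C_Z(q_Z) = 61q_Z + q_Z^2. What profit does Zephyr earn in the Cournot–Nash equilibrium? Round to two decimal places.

Granite's profit: π_G = (172 - 1.5Q)q_G - (69q_G + q_G²). Setting ∂π_G/∂q_G = 0: 103 - 5q_G - (3/2)(q_Z) = 0.
Zephyr's profit: π_Z = (172 - 1.5Q)q_Z - (61q_Z + q_Z²). Setting ∂π_Z/∂q_Z = 0: 111 - 5q_Z - (3/2)(q_G) = 0.
Rearranging gives the reaction functions q_G = (103 - (3/2)q_Z)/5 and q_Z = (111 - (3/2)q_G)/5.
Substituting one into the other gives q_G = 1394/91 and q_Z = 1602/91.
Price P = 172 - (3/2)·(428/13) = 1594/13.
Zephyr's profit: (1594/13)·(1602/91) - 61·(1602/91) - (1602/91)² = 774.7869.

774.79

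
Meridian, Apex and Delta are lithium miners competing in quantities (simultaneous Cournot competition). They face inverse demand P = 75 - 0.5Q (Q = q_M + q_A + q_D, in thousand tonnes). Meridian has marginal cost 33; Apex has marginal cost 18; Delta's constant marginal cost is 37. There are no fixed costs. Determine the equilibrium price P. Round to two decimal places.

40.75

Meridian's profit: π_M = (75 - 0.5Q)q_M - (33q_M). Setting ∂π_M/∂q_M = 0: 42 - q_M - (1/2)(q_A + q_D) = 0.
Apex's profit: π_A = (75 - 0.5Q)q_A - (18q_A). Setting ∂π_A/∂q_A = 0: 57 - q_A - (1/2)(q_M + q_D) = 0.
Delta's profit: π_D = (75 - 0.5Q)q_D - (37q_D). Setting ∂π_D/∂q_D = 0: 38 - q_D - (1/2)(q_M + q_A) = 0.
Adding the 3 first-order conditions: 137 − 2Q = 0, so Q = 137/2.
Back-substituting: q_M = (42 − 137/4)/(1/2) = 31/2, q_A = (57 − 137/4)/(1/2) = 91/2, q_D = (38 − 137/4)/(1/2) = 15/2.
Total output Q = 137/2, so price P = 75 - (1/2)·(137/2) = 163/4.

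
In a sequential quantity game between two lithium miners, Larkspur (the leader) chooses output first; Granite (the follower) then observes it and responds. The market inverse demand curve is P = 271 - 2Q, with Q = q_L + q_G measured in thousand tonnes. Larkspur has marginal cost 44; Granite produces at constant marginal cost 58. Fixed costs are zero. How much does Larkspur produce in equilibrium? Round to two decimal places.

The follower Granite best-responds to any q_L: π_G = (271 - 2Q)q_G - 58q_G.
∂π_G/∂q_G = 213 - 2q_L - 4q_G = 0 gives the reaction function q_G = (213 - 2q_L)/4.
Larkspur substitutes q_G(q_L) into its own profit: π_L = q_L(271 - 2q_L - (213 - 2q_L)/2) - 44q_L = (329/2 - q_L)q_L - 44q_L.
The leader's first-order condition 241/2 - 2q_L = 0 yields q_L = 241/4.
Then q_G = (213 - 2·(241/4))/4 = 185/8.

60.25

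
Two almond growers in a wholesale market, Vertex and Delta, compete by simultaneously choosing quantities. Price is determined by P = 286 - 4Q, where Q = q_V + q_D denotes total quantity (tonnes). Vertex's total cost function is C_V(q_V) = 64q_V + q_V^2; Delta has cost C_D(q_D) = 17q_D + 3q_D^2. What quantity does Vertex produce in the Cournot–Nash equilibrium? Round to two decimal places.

Vertex's profit: π_V = (286 - 4Q)q_V - (64q_V + q_V²). Setting ∂π_V/∂q_V = 0: 222 - 10q_V - 4(q_D) = 0.
Delta's first-order condition: 269 - 14q_D - 4(q_V) = 0.
Best responses: q_V = (222 - 4q_D)/10, q_D = (269 - 4q_V)/14.
Solving the pair: q_V = 508/31, q_D = 901/62.

16.39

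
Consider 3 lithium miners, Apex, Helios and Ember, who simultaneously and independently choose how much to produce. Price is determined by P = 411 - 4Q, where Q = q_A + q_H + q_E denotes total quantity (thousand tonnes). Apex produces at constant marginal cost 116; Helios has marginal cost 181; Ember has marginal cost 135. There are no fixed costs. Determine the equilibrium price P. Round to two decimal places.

Apex's profit: π_A = (411 - 4Q)q_A - (116q_A). Setting ∂π_A/∂q_A = 0: 295 - 8q_A - 4(q_H + q_E) = 0.
Helios's first-order condition: 230 - 8q_H - 4(q_A + q_E) = 0.
Ember's profit: π_E = (411 - 4Q)q_E - (135q_E). Setting ∂π_E/∂q_E = 0: 276 - 8q_E - 4(q_A + q_H) = 0.
Adding the 3 first-order conditions: 801 − 16Q = 0, so Q = 801/16.
Back-substituting: q_A = (295 − 801/4)/4 = 379/16, q_H = (230 − 801/4)/4 = 119/16, q_E = (276 − 801/4)/4 = 303/16.
Total output Q = 801/16, so price P = 411 - 4·(801/16) = 843/4.

210.75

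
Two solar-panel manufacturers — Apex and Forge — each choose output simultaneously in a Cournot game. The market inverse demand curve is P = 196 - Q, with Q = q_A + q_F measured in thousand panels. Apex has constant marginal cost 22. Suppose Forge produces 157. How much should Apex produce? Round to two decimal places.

With the rival's output fixed at 157, Apex's profit is π_A = (196 - 157 - q_A)q_A - (22q_A) = (39 - q_A)q_A - (22q_A).
∂π_A/∂q_A = 17 - 2q_A = 0, so q_A = 17/2.

8.50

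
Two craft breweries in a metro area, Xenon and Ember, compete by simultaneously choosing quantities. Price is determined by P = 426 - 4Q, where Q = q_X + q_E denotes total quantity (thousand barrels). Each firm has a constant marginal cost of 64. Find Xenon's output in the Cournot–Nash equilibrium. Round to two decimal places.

A representative firm's profit is π_i = q_i(426 - 4Q) - 64q_i.
Setting ∂π_i/∂q_i = 0 with rivals' quantities fixed: 362 - 8q_i - 4q_j = 0.
With identical firms every q_j equals q_i, so q_j = q_i and 362 = 12q_i, giving q_i = 181/6.

30.17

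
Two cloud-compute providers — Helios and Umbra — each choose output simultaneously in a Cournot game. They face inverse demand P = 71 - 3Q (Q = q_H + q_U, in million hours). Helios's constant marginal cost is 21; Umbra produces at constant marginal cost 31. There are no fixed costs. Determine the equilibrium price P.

Helios's profit: π_H = (71 - 3Q)q_H - (21q_H). Setting ∂π_H/∂q_H = 0: 50 - 6q_H - 3(q_U) = 0.
Umbra's first-order condition: 40 - 6q_U - 3(q_H) = 0.
Best responses: q_H = (50 - 3q_U)/6, q_U = (40 - 3q_H)/6.
Solving the pair: q_H = 20/3, q_U = 10/3.
Total output Q = 10, so price P = 71 - 3·10 = 41.

41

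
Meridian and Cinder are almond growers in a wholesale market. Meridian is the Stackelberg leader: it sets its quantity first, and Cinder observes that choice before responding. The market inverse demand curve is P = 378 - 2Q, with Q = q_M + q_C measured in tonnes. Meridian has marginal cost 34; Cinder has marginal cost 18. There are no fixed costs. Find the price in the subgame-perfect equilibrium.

Solve by backward induction. Given q_M, the follower Cinder maximises π_C = (378 - 2q_M - 2q_C)q_C - 18q_C.
∂π_C/∂q_C = 360 - 2q_M - 4q_C = 0 gives the reaction function q_C = (360 - 2q_M)/4.
Meridian substitutes q_C(q_M) into its own profit: π_M = q_M(378 - 2q_M - (360 - 2q_M)/2) - 34q_M = (198 - q_M)q_M - 34q_M.
The leader's first-order condition 164 - 2q_M = 0 yields q_M = 82.
Then q_C = (360 - 2·82)/4 = 49.
Total output Q = 131, so price P = 378 - 2·131 = 116.

116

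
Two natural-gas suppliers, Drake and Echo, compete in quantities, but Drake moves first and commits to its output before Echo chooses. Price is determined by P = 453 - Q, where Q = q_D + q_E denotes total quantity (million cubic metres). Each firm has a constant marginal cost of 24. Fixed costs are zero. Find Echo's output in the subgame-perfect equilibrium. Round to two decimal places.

107.25

Solve by backward induction. Given q_D, the follower Echo maximises π_E = (453 - q_D - q_E)q_E - 24q_E.
Follower FOC: 429 - q_D - 2q_E = 0, so q_E(q_D) = (429 - q_D)/2.
The leader anticipates this reaction. Substituting into P = 453 - Q gives P = 477/2 - (1/2)q_D, so π_D = (477/2 - (1/2)q_D)q_D - 24q_D.
The leader's first-order condition 429/2 - q_D = 0 yields q_D = 429/2.
Then q_E = (429 - 429/2)/2 = 429/4.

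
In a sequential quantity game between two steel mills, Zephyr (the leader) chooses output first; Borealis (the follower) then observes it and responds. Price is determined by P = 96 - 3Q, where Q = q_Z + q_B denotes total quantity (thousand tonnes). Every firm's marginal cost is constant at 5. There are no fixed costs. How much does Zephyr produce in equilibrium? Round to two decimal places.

The follower Borealis best-responds to any q_Z: π_B = (96 - 3Q)q_B - 5q_B.
Follower FOC: 91 - 3q_Z - 6q_B = 0, so q_B(q_Z) = (91 - 3q_Z)/6.
The leader anticipates this reaction. Substituting into P = 96 - 3Q gives P = 101/2 - (3/2)q_Z, so π_Z = (101/2 - (3/2)q_Z)q_Z - 5q_Z.
Leader FOC: 91/2 - 3q_Z = 0, so q_Z = 91/6.
Then q_B = (91 - 3·(91/6))/6 = 91/12.

15.17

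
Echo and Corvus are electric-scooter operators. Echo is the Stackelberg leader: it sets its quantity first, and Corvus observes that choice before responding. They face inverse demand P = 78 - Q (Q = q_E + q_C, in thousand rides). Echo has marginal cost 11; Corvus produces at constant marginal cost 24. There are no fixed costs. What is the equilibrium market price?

31

The follower Corvus best-responds to any q_E: π_C = (78 - Q)q_C - 24q_C.
Follower FOC: 54 - q_E - 2q_C = 0, so q_C(q_E) = (54 - q_E)/2.
Echo substitutes q_C(q_E) into its own profit: π_E = q_E(78 - q_E - (54 - q_E)/2) - 11q_E = (51 - (1/2)q_E)q_E - 11q_E.
Leader FOC: 40 - q_E = 0, so q_E = 40.
Then q_C = (54 - 40)/2 = 7.
Total output Q = 47, so price P = 78 - 47 = 31.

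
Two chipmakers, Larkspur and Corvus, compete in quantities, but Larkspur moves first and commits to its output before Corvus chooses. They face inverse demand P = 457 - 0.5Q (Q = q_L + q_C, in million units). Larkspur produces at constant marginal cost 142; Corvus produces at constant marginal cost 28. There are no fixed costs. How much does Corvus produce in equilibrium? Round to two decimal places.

Solve by backward induction. Given q_L, the follower Corvus maximises π_C = (457 - (1/2)q_L - (1/2)q_C)q_C - 28q_C.
∂π_C/∂q_C = 429 - (1/2)q_L - q_C = 0 gives the reaction function q_C = (429 - (1/2)q_L).
Larkspur substitutes q_C(q_L) into its own profit: π_L = q_L(457 - (1/2)q_L - (429 - (1/2)q_L)/2) - 142q_L = (485/2 - (1/4)q_L)q_L - 142q_L.
Maximising: ∂π_L/∂q_L = 201/2 - (1/2)q_L = 0, giving q_L = 201.
Then q_C = (429 - (1/2)·201) = 657/2.

328.50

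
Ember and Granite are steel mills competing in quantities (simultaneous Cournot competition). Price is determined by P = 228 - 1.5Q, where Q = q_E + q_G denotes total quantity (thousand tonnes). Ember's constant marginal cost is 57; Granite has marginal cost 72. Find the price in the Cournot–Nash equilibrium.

Ember's profit: π_E = (228 - 1.5Q)q_E - (57q_E). Setting ∂π_E/∂q_E = 0: 171 - 3q_E - (3/2)(q_G) = 0.
Granite's profit: π_G = (228 - 1.5Q)q_G - (72q_G). Setting ∂π_G/∂q_G = 0: 156 - 3q_G - (3/2)(q_E) = 0.
Best responses: q_E = (171 - (3/2)q_G)/3, q_G = (156 - (3/2)q_E)/3.
Substituting one into the other gives q_E = 124/3 and q_G = 94/3.
Total output Q = 218/3, so price P = 228 - (3/2)·(218/3) = 119.

119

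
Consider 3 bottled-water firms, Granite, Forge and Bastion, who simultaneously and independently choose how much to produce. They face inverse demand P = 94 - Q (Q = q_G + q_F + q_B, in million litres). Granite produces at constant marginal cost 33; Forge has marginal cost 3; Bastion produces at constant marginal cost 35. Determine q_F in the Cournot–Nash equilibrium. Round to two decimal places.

Granite's profit: π_G = (94 - Q)q_G - (33q_G). Setting ∂π_G/∂q_G = 0: 61 - 2q_G - (q_F + q_B) = 0.
Forge's profit: π_F = (94 - Q)q_F - (3q_F). Setting ∂π_F/∂q_F = 0: 91 - 2q_F - (q_G + q_B) = 0.
Bastion's profit: π_B = (94 - Q)q_B - (35q_B). Setting ∂π_B/∂q_B = 0: 59 - 2q_B - (q_G + q_F) = 0.
Adding the 3 conditions: 211 − 2Q − 2Q = 0, i.e. Q = 211/4.
Back-substituting: q_G = (61 − 211/4) = 33/4, q_F = (91 − 211/4) = 153/4, q_B = (59 − 211/4) = 25/4.

38.25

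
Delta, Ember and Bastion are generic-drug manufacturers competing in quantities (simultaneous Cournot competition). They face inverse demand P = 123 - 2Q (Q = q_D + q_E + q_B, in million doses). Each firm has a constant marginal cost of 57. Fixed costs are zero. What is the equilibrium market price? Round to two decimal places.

Each firm earns π_i = (123 - 2Q)q_i - 57q_i.
Setting ∂π_i/∂q_i = 0 with rivals' quantities fixed: 66 - 4q_i - 2·Σ_{j≠i} q_j = 0.
With identical firms every q_j equals q_i, so Σ_{j≠i} q_j = 2q_i and 66 = 8q_i, giving q_i = 33/4.
Total output Q = 99/4, so price P = 123 - 2·(99/4) = 147/2.

73.50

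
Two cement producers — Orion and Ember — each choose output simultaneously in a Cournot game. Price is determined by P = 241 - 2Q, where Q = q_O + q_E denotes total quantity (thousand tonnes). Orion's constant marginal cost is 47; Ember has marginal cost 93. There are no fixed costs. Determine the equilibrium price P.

127

Orion's profit: π_O = (241 - 2Q)q_O - (47q_O). Setting ∂π_O/∂q_O = 0: 194 - 4q_O - 2(q_E) = 0.
Ember's profit: π_E = (241 - 2Q)q_E - (93q_E). Setting ∂π_E/∂q_E = 0: 148 - 4q_E - 2(q_O) = 0.
Rearranging gives the reaction functions q_O = (194 - 2q_E)/4 and q_E = (148 - 2q_O)/4.
Solving the pair: q_O = 40, q_E = 17.
Total output Q = 57, so price P = 241 - 2·57 = 127.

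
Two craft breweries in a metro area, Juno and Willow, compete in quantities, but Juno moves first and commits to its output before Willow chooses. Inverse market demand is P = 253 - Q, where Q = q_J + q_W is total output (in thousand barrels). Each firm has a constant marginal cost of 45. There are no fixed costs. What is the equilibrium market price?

Solve by backward induction. Given q_J, the follower Willow maximises π_W = (253 - q_J - q_W)q_W - 45q_W.
Follower FOC: 208 - q_J - 2q_W = 0, so q_W(q_J) = (208 - q_J)/2.
The leader anticipates this reaction. Substituting into P = 253 - Q gives P = 149 - (1/2)q_J, so π_J = (149 - (1/2)q_J)q_J - 45q_J.
The leader's first-order condition 104 - q_J = 0 yields q_J = 104.
Then q_W = (208 - 104)/2 = 52.
Total output Q = 156, so price P = 253 - 156 = 97.

97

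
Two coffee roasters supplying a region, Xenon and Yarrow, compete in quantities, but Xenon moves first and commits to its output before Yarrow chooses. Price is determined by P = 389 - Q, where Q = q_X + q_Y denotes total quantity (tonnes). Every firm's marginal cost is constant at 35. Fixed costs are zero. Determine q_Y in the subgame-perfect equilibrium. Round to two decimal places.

88.50

Solve by backward induction. Given q_X, the follower Yarrow maximises π_Y = (389 - q_X - q_Y)q_Y - 35q_Y.
∂π_Y/∂q_Y = 354 - q_X - 2q_Y = 0 gives the reaction function q_Y = (354 - q_X)/2.
The leader anticipates this reaction. Substituting into P = 389 - Q gives P = 212 - (1/2)q_X, so π_X = (212 - (1/2)q_X)q_X - 35q_X.
Leader FOC: 177 - q_X = 0, so q_X = 177.
Then q_Y = (354 - 177)/2 = 177/2.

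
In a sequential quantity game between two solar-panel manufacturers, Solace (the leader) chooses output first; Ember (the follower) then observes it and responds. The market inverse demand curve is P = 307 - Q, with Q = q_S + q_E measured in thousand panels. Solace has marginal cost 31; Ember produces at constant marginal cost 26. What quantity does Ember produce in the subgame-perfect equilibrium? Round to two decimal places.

72.75

The follower Ember best-responds to any q_S: π_E = (307 - Q)q_E - 26q_E.
∂π_E/∂q_E = 281 - q_S - 2q_E = 0 gives the reaction function q_E = (281 - q_S)/2.
Solace substitutes q_E(q_S) into its own profit: π_S = q_S(307 - q_S - (281 - q_S)/2) - 31q_S = (333/2 - (1/2)q_S)q_S - 31q_S.
The leader's first-order condition 271/2 - q_S = 0 yields q_S = 271/2.
Then q_E = (281 - 271/2)/2 = 291/4.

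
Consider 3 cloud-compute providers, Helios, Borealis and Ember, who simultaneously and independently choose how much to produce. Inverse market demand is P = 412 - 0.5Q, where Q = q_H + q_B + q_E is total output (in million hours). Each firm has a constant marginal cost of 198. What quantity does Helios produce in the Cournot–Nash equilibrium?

A representative firm's profit is π_i = q_i(412 - 0.5Q) - 198q_i.
First-order condition (treating rivals' output as given): 214 - q_i - (1/2)·Σ_{j≠i} q_j = 0.
With identical firms every q_j equals q_i, so Σ_{j≠i} q_j = 2q_i and 214 = 2q_i, giving q_i = 107.

107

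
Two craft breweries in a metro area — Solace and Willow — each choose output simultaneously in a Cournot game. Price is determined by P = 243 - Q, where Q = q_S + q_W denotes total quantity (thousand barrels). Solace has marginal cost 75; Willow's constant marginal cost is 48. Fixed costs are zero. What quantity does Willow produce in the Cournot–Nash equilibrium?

Solace's profit: π_S = (243 - Q)q_S - (75q_S). Setting ∂π_S/∂q_S = 0: 168 - 2q_S - (q_W) = 0.
Willow's first-order condition: 195 - 2q_W - (q_S) = 0.
Best responses: q_S = (168 - q_W)/2, q_W = (195 - q_S)/2.
Substituting one into the other gives q_S = 47 and q_W = 74.

74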